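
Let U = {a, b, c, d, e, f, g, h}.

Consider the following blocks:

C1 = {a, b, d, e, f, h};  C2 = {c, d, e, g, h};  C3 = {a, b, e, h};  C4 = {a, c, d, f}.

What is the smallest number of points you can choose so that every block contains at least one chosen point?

The 2 points {c, h} hit every block.
No single point lies in every block, so at least 2 are needed and 2 is optimal.

2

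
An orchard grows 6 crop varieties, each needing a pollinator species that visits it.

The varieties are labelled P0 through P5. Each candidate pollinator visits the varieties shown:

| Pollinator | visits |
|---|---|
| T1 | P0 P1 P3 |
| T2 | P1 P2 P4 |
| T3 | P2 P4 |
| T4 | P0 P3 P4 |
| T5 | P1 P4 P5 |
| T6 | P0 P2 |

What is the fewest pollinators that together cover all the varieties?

Take {T4, T5, T6}. Their union is {P0, P1, P2, P3, P4, P5}, which is all 6 varieties.
Only T5 contains P5, so T5 is forced; the remaining 3 varieties need at least 2 more pollinators (each remaining pollinator adds at most 2) — so at least 3 pollinators are needed, and 3 is optimal.

3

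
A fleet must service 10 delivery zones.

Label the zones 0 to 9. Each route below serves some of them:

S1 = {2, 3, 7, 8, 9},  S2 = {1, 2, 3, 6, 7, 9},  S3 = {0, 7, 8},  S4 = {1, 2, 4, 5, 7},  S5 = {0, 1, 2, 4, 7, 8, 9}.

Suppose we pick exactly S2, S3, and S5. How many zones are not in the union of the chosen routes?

1

Union of S2, S3, S5 = {0, 1, 2, 3, 4, 6, 7, 8, 9}.
Not covered: 5 — 1 zone.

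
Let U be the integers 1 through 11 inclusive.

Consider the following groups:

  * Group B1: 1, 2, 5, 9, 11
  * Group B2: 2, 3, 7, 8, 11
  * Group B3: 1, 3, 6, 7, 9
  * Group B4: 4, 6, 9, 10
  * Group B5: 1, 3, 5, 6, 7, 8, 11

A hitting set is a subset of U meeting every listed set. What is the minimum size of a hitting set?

2

Take H = {8, 9}. Each listed group contains at least one of these, so H is a hitting set of size 2.
The groups B2, B4 are pairwise disjoint, so any hitting set needs a separate item for each — at least 2. Hence 2 is optimal.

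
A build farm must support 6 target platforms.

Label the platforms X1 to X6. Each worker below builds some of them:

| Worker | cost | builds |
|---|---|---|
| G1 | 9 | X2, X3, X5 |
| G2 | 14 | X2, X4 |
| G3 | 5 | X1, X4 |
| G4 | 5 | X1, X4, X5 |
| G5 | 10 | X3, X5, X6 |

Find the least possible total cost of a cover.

24

G1, G4, G5 together cover every platform (G1 ∪ G4 ∪ G5 = {X1, X2, X3, X4, X5, X6}); total cost 9 + 5 + 10 = 24.
No covering selection has total cost below 24.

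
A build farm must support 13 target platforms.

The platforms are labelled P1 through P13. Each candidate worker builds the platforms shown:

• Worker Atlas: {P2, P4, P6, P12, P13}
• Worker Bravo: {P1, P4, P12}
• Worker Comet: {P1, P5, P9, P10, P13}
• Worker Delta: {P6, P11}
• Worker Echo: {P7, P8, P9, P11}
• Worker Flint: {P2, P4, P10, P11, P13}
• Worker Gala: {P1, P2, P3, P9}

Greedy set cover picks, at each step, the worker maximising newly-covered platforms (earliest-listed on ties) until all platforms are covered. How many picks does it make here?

4

Greedy: pick Atlas (covers 5 new) → pick Comet (covers 4 new) → pick Echo (covers 3 new) → pick Gala (covers 1 new). Total picks: 4.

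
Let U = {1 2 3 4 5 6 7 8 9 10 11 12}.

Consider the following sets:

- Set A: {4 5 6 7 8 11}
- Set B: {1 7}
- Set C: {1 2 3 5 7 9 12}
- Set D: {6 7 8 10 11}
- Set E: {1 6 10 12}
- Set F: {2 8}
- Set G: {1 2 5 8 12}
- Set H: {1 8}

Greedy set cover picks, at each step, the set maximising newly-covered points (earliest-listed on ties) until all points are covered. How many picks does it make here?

Greedy: pick C (covers 7 new) → pick A (covers 4 new) → pick D (covers 1 new). Total picks: 3.

3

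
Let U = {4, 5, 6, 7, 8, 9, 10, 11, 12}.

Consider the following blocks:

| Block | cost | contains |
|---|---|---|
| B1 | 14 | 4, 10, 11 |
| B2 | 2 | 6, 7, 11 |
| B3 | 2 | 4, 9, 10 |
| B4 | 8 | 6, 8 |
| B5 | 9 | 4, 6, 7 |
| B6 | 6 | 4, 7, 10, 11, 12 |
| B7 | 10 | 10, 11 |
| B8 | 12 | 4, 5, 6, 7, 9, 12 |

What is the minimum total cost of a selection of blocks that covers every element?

24

B2, B3, B4, B8 together cover every element (B2 ∪ B3 ∪ B4 ∪ B8 = {4, 5, 6, 7, 8, 9, 10, 11, 12}); total cost 2 + 2 + 8 + 12 = 24.
The greedy pick B2, B3, B6, B4, B8 costs 30; no covering selection beats 24.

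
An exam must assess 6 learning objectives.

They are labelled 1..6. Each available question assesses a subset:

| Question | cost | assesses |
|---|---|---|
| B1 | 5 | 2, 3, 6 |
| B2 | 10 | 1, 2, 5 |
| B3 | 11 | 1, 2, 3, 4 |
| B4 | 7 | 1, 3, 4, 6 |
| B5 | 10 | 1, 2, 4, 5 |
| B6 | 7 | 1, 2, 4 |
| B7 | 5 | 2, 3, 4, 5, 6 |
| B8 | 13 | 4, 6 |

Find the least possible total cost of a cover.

12

B4, B7 together cover every objective (B4 ∪ B7 = {1, 2, 3, 4, 5, 6}); total cost 7 + 5 = 12.
No covering selection has total cost below 12.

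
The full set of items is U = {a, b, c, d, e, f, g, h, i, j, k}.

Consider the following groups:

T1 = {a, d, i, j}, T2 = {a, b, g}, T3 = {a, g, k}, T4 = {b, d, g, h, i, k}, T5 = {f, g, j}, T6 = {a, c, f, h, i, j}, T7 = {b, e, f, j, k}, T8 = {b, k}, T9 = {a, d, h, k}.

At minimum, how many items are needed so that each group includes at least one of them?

T = {a, g, k} meets every group (each contains at least one member of T), and |T| = 3.
No choice of 2 items meets every group, so 3 is the minimum.

3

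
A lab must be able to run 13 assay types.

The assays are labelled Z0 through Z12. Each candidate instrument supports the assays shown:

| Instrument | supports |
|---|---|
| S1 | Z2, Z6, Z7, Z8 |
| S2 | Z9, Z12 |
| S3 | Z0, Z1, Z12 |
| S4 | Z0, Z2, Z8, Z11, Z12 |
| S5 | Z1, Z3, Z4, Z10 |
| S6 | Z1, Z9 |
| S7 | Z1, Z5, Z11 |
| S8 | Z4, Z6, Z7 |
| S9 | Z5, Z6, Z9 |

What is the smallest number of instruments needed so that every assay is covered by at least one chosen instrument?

4

Take {S1, S4, S5, S9}. Their union is {Z0, Z1, Z2, Z3, Z4, Z5, Z6, Z7, Z8, Z9, Z10, Z11, Z12}, which is all 13 assays.
No 3 of the 9 instruments cover everything (all 84 combinations miss at least one assay), so 4 is optimal.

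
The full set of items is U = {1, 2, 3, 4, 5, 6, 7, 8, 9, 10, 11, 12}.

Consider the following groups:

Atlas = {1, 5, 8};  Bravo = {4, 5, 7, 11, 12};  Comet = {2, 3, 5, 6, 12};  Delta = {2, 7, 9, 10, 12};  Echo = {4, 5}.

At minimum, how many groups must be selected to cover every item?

Atlas and Bravo and Comet and Delta together: Atlas ∪ Bravo ∪ Comet ∪ Delta = {1, 2, 3, 4, 5, 6, 7, 8, 9, 10, 11, 12} — every item is covered.
Only Comet contains 3, so Comet is forced; the remaining 7 items need at least 3 more groups (each remaining group adds at most 3) — so at least 4 groups are needed, and 4 is optimal.

4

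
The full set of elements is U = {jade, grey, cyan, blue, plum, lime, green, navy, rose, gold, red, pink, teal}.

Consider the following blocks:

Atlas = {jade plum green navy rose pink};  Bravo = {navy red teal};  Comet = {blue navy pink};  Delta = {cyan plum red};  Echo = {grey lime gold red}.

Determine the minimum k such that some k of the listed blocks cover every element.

Take {Atlas, Bravo, Comet, Delta, Echo}. Their union is {jade, grey, cyan, blue, plum, lime, green, navy, rose, gold, red, pink, teal}, which is all 13 elements.
No 4 of the 5 blocks cover everything (all 5 combinations miss at least one element), so 5 is optimal.

5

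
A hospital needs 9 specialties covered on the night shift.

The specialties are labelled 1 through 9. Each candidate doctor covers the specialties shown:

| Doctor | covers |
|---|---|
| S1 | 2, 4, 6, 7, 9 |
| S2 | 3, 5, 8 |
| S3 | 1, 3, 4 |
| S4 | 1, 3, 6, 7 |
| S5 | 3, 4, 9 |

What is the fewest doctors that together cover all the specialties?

3

S1 and S2 and S4 together: S1 ∪ S2 ∪ S4 = {1, 2, 3, 4, 5, 6, 7, 8, 9} — every specialty is covered.
Only S1 contains 2, so S1 is forced; the remaining 4 specialties need at least 2 more doctors (each remaining doctor adds at most 3) — so at least 3 doctors are needed, and 3 is optimal.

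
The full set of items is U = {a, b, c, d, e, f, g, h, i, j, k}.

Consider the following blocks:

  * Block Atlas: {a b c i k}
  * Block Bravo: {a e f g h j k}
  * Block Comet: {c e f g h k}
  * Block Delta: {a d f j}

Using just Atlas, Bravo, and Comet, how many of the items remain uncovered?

Union of Atlas, Bravo, Comet = {a, b, c, e, f, g, h, i, j, k}.
Not covered: d — 1 item.

1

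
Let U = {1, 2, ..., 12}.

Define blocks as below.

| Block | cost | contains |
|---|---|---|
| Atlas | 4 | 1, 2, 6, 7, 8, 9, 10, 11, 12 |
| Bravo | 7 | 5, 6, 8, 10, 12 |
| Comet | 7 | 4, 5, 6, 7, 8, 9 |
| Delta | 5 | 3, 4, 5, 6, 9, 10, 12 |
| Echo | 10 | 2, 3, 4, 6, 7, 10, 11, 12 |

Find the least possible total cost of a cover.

9

Atlas, Delta together cover every item (Atlas ∪ Delta = {1, 2, 3, 4, 5, 6, 7, 8, 9, 10, 11, 12}); total cost 4 + 5 = 9.
No covering selection has total cost below 9.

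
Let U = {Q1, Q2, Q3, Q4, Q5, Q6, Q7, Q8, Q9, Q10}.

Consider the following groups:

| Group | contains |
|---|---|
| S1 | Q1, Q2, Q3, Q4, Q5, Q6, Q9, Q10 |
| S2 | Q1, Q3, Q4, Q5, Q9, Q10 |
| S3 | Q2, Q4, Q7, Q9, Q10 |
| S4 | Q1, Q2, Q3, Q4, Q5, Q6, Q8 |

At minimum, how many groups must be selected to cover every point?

S3 and S4 cover everything between them: the union {Q1, Q2, Q3, Q4, Q5, Q6, Q7, Q8, Q9, Q10} is all of U.
No single group has all 10 points (the largest, S1, has 8), so 2 is optimal.

2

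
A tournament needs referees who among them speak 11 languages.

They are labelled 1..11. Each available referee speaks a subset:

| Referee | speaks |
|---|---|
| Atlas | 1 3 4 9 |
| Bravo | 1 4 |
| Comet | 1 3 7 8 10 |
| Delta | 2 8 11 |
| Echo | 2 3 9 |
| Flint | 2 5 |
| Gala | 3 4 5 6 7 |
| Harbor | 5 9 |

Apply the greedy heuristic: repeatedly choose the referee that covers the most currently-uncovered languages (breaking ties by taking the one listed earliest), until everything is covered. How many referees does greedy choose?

4

Greedy: pick Comet (covers 5 new) → pick Gala (covers 3 new) → pick Delta (covers 2 new) → pick Atlas (covers 1 new). Total picks: 4.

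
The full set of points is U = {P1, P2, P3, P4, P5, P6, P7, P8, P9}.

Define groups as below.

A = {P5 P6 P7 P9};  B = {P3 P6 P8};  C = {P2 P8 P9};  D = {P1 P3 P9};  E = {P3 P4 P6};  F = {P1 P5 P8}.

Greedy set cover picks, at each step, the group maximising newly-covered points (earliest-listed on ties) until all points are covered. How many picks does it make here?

Greedy: pick A (covers 4 new) → pick B (covers 2 new) → pick C (covers 1 new) → pick D (covers 1 new) → pick E (covers 1 new). Total picks: 5.
(The true minimum cover uses only 4 groups, so greedy is not optimal here.)

5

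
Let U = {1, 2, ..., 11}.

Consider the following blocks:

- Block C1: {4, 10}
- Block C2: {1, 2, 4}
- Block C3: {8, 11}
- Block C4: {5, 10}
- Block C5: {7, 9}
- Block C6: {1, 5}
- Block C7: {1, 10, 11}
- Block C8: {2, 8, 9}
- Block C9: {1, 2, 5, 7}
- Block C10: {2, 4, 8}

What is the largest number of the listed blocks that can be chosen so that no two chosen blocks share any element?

4

C2, C3, C4, C5 are pairwise disjoint (C2={1,2,4}; C3={8,11}; C4={5,10}; C5={7,9}).
Every remaining block overlaps one of these, and no 5 of the listed blocks are pairwise disjoint, so 4 is the maximum.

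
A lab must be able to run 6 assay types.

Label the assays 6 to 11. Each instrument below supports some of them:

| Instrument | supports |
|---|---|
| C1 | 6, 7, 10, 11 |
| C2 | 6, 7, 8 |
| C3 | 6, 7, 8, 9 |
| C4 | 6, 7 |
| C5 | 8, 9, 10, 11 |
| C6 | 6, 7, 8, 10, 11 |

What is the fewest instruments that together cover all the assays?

C1 and C5 together: C1 ∪ C5 = {6, 7, 8, 9, 10, 11} — every assay is covered.
No single instrument has all 6 assays (the largest, C6, has 5), so 2 is optimal.

2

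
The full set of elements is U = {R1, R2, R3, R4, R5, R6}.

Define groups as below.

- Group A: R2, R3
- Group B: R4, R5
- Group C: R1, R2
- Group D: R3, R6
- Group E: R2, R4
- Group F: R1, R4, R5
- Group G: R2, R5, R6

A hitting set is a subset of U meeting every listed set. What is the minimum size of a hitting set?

3

The 3 elements {R2, R3, R5} hit every group.
The groups B, C, D are pairwise disjoint, so any hitting set needs a separate element for each — at least 3. Hence 3 is optimal.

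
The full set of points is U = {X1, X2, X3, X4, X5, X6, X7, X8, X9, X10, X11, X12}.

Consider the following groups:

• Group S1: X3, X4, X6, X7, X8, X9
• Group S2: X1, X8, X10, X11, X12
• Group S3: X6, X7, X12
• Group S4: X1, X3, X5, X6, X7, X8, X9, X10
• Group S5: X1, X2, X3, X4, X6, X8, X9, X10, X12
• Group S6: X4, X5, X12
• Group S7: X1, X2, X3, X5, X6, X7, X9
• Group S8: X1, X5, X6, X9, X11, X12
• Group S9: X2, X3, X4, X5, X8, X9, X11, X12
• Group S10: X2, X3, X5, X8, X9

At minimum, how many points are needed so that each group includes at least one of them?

H = {X9, X12} meets every group (each contains at least one member of H), and |H| = 2.
The groups S3, S10 are pairwise disjoint, so any hitting set needs a separate point for each — at least 2. Hence 2 is optimal.

2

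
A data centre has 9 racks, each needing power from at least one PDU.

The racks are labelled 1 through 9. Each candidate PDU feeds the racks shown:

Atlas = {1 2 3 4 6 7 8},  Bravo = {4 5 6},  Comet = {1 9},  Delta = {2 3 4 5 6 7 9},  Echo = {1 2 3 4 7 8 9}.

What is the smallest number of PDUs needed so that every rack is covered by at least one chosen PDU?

2

Take {Delta, Echo}. Their union is {1, 2, 3, 4, 5, 6, 7, 8, 9}, which is all 9 racks.
No single PDU has all 9 racks (the largest, Atlas, has 7), so 2 is optimal.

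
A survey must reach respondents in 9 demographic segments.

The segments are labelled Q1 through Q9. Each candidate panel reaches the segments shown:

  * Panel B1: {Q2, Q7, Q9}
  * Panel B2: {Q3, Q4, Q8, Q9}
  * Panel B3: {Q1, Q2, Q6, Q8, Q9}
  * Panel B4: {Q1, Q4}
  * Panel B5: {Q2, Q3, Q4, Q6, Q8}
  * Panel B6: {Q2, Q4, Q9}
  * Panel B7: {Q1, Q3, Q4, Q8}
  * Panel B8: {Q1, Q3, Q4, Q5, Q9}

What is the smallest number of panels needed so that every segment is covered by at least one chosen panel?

B1 and B5 and B8 together: B1 ∪ B5 ∪ B8 = {Q1, Q2, Q3, Q4, Q5, Q6, Q7, Q8, Q9} — every segment is covered.
Only B8 contains Q5, so B8 is forced; the remaining 4 segments need at least 2 more panels (each remaining panel adds at most 3) — so at least 3 panels are needed, and 3 is optimal.

3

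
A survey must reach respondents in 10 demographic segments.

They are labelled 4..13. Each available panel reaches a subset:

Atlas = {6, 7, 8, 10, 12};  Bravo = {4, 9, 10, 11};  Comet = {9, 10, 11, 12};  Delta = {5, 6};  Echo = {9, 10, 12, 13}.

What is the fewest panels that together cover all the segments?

Take {Atlas, Bravo, Delta, Echo}. Their union is {4, 5, 6, 7, 8, 9, 10, 11, 12, 13}, which is all 10 segments.
No 3 of the 5 panels cover everything (all 10 combinations miss at least one segment), so 4 is optimal.

4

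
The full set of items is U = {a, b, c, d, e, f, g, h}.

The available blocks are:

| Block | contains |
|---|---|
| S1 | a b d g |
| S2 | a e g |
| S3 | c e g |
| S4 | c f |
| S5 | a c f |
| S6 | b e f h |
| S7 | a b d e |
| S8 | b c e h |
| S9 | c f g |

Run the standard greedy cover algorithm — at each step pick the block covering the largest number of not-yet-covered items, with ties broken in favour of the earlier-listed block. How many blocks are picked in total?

3

Greedy: pick S1 (covers 4 new) → pick S6 (covers 3 new) → pick S3 (covers 1 new). Total picks: 3.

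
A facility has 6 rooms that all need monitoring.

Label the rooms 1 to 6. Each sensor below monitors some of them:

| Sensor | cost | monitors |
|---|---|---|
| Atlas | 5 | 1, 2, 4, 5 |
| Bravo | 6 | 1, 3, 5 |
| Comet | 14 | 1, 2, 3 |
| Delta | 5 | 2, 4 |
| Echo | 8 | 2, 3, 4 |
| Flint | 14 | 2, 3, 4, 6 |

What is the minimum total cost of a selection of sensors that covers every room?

Atlas, Flint together cover every room (Atlas ∪ Flint = {1, 2, 3, 4, 5, 6}); total cost 5 + 14 = 19.
The greedy pick Atlas, Bravo, Flint costs 25; no covering selection beats 19.

19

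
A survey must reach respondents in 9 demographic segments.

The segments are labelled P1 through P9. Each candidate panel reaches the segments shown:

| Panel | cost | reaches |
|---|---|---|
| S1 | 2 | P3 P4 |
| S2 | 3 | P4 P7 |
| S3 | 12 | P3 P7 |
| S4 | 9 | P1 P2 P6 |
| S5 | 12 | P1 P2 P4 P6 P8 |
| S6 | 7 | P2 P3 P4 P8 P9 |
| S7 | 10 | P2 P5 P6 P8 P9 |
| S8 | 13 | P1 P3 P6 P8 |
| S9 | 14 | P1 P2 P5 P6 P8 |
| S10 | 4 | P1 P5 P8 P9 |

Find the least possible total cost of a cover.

18

S1, S2, S4, S10 together cover every segment (S1 ∪ S2 ∪ S4 ∪ S10 = {P1, P2, P3, P4, P5, P6, P7, P8, P9}); total cost 2 + 3 + 9 + 4 = 18.
No covering selection has total cost below 18.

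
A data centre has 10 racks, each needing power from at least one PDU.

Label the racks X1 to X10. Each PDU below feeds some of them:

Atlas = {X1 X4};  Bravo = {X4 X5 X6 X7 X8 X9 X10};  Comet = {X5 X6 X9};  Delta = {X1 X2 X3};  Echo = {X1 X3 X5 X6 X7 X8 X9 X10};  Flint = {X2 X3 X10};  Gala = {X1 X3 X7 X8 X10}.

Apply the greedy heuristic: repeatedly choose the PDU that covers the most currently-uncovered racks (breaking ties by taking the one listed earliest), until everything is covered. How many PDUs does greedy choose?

Greedy: pick Echo (covers 8 new) → pick Atlas (covers 1 new) → pick Delta (covers 1 new). Total picks: 3.
(The true minimum cover uses only 2 PDUs, so greedy is not optimal here.)

3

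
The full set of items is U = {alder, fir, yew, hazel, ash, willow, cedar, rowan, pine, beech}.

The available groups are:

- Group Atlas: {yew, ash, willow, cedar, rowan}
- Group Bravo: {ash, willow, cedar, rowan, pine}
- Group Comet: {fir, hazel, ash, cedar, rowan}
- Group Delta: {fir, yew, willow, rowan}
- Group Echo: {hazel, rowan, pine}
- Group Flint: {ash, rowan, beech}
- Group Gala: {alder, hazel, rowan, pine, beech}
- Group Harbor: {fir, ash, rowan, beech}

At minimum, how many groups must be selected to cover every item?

Atlas, Gala, and Harbor cover everything between them: the union {alder, fir, yew, hazel, ash, willow, cedar, rowan, pine, beech} is all of U.
Only Gala contains alder, so Gala is forced; the remaining 5 items need at least 2 more groups (each remaining group adds at most 4) — so at least 3 groups are needed, and 3 is optimal.

3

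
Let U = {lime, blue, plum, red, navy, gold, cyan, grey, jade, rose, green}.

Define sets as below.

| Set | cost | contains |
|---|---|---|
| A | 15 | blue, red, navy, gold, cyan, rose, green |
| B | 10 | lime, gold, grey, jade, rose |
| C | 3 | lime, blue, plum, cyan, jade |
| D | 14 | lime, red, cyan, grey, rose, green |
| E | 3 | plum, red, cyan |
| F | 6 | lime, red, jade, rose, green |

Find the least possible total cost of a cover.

A, B, C together cover every element (A ∪ B ∪ C = {lime, blue, plum, red, navy, gold, cyan, grey, jade, rose, green}); total cost 15 + 10 + 3 = 28.
The greedy pick C, F, B, A costs 34; no covering selection beats 28.

28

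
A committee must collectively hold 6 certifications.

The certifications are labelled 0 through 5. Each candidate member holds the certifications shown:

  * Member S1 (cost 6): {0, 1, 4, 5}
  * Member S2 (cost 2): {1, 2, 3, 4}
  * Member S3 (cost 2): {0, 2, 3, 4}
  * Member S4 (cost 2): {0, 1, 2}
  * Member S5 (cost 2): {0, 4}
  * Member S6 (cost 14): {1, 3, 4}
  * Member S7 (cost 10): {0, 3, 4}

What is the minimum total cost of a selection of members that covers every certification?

8

S1, S3 together cover every certification (S1 ∪ S3 = {0, 1, 2, 3, 4, 5}); total cost 6 + 2 = 8.
The greedy pick S2, S3, S1 costs 10; no covering selection beats 8.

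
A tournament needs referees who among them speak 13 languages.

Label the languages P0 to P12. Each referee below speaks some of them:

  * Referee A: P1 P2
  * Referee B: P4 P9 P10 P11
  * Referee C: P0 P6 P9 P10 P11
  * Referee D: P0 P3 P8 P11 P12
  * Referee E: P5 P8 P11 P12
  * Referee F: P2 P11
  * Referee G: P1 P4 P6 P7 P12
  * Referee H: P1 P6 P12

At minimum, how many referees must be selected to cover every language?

A and B and D and E and G together: A ∪ B ∪ D ∪ E ∪ G = {P0, P1, P2, P3, P4, P5, P6, P7, P8, P9, P10, P11, P12} — every language is covered.
No 4 of the 8 referees cover everything (all 70 combinations miss at least one language), so 5 is optimal.

5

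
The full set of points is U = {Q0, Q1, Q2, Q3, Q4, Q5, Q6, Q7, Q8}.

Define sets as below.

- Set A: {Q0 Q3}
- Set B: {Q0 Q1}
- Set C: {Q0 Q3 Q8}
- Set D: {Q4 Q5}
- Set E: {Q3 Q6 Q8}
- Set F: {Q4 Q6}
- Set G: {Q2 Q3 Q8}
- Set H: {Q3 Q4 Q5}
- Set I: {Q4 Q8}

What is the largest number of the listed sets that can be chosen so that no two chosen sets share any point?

3

B, F, G are pairwise disjoint (B={Q0,Q1}; F={Q4,Q6}; G={Q2,Q3,Q8}).
Every remaining set overlaps one of these, and no 4 of the listed sets are pairwise disjoint, so 3 is the maximum.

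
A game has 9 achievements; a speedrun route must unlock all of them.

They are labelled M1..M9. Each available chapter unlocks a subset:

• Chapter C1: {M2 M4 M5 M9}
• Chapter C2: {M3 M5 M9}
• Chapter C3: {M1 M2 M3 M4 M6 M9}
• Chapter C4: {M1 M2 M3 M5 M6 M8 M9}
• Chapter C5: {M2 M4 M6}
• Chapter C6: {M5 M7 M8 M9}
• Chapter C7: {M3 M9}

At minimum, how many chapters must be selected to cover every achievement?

C3 and C6 together: C3 ∪ C6 = {M1, M2, M3, M4, M5, M6, M7, M8, M9} — every achievement is covered.
No single chapter has all 9 achievements (the largest, C4, has 7), so 2 is optimal.

2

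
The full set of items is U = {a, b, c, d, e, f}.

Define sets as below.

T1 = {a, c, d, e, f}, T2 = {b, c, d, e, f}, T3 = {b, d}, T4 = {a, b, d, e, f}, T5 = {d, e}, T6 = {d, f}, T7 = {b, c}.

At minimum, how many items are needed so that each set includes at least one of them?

2

H = {b, d} meets every set (each contains at least one member of H), and |H| = 2.
The sets T6, T7 are pairwise disjoint, so any hitting set needs a separate item for each — at least 2. Hence 2 is optimal.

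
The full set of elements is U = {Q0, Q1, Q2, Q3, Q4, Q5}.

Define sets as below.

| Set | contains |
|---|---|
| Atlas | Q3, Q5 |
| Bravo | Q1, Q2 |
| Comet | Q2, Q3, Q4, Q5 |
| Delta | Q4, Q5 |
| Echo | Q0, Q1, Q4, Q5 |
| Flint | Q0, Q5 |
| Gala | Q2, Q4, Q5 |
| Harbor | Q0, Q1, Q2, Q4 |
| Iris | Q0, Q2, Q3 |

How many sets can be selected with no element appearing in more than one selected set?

2

Bravo, Delta are pairwise disjoint (Bravo={Q1,Q2}; Delta={Q4,Q5}).
Every remaining set overlaps one of these, and no 3 of the listed sets are pairwise disjoint, so 2 is the maximum.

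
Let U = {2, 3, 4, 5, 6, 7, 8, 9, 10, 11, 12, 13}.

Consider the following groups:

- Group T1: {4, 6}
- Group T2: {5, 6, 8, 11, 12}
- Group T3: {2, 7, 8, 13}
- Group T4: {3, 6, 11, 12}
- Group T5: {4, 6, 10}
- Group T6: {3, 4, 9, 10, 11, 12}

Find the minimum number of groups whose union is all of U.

3

Take {T2, T3, T6}. Their union is {2, 3, 4, 5, 6, 7, 8, 9, 10, 11, 12, 13}, which is all 12 elements.
Only T3 contains 2, so T3 is forced; the remaining 8 elements need at least 2 more groups (each remaining group adds at most 6) — so at least 3 groups are needed, and 3 is optimal.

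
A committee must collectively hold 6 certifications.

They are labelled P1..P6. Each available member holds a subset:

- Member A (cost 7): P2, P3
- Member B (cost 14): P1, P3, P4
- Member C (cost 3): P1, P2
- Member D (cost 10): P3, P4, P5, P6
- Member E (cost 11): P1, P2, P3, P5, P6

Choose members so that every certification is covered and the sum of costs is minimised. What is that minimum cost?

13

C, D together cover every certification (C ∪ D = {P1, P2, P3, P4, P5, P6}); total cost 3 + 10 = 13.
No covering selection has total cost below 13.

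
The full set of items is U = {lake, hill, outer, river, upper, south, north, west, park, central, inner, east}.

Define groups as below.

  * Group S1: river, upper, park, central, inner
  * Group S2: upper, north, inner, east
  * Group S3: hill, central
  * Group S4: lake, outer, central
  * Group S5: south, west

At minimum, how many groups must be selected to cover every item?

Take {S1, S2, S3, S4, S5}. Their union is {lake, hill, outer, river, upper, south, north, west, park, central, inner, east}, which is all 12 items.
Only S1 contains river, so S1 is forced; the remaining 7 items need at least 4 more groups (each remaining group adds at most 2) — so at least 5 groups are needed, and 5 is optimal.

5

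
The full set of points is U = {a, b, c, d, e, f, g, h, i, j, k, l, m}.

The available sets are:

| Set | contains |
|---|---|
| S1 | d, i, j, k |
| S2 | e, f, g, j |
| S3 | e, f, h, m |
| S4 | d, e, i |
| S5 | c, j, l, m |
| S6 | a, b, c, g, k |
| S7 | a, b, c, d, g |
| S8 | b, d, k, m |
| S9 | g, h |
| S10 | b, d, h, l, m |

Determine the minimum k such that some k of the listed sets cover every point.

4

Take {S1, S2, S6, S10}. Their union is {a, b, c, d, e, f, g, h, i, j, k, l, m}, which is all 13 points.
No 3 of the 10 sets cover everything (all 120 combinations miss at least one point), so 4 is optimal.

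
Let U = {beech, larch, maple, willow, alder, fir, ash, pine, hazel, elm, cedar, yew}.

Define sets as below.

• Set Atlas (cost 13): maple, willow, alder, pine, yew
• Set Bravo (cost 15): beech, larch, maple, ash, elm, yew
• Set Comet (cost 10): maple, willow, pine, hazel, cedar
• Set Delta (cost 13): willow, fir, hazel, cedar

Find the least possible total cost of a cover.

Atlas, Bravo, Delta together cover every element (Atlas ∪ Bravo ∪ Delta = {beech, larch, maple, willow, alder, fir, ash, pine, hazel, elm, cedar, yew}); total cost 13 + 15 + 13 = 41.
The greedy pick Comet, Bravo, Atlas, Delta costs 51; no covering selection beats 41.

41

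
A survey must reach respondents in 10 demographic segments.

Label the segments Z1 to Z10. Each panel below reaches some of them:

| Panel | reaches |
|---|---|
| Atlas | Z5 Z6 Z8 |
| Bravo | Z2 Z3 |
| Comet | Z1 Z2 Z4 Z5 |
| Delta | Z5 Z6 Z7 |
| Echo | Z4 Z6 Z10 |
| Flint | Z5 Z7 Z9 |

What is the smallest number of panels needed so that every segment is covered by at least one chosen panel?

5

Atlas and Bravo and Comet and Echo and Flint together: Atlas ∪ Bravo ∪ Comet ∪ Echo ∪ Flint = {Z1, Z2, Z3, Z4, Z5, Z6, Z7, Z8, Z9, Z10} — every segment is covered.
No 4 of the 6 panels cover everything (all 15 combinations miss at least one segment), so 5 is optimal.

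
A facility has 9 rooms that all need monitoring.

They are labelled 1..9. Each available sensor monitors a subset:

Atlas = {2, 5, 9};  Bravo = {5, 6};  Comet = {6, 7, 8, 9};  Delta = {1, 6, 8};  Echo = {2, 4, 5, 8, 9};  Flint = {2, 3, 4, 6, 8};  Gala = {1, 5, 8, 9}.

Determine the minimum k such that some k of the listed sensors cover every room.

Take {Comet, Flint, Gala}. Their union is {1, 2, 3, 4, 5, 6, 7, 8, 9}, which is all 9 rooms.
Only Flint contains 3, so Flint is forced; the remaining 4 rooms need at least 2 more sensors (each remaining sensor adds at most 3) — so at least 3 sensors are needed, and 3 is optimal.

3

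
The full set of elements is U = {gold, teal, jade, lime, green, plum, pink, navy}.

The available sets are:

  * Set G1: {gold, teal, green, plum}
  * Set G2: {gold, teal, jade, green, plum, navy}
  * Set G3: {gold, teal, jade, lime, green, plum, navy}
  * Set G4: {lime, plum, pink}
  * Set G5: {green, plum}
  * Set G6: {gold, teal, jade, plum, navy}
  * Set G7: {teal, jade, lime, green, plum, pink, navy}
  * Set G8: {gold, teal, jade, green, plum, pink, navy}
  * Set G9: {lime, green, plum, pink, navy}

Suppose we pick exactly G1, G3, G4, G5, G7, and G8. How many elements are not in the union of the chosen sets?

Union of G1, G3, G4, G5, G7, G8 = {gold, teal, jade, lime, green, plum, pink, navy} — that's every element, so 0 are uncovered.

0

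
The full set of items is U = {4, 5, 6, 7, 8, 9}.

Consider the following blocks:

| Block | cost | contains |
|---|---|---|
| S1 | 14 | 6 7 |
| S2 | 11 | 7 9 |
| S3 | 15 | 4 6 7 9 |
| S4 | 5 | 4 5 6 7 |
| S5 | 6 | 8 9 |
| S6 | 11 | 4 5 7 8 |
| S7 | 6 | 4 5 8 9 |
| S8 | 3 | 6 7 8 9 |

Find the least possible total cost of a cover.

S4, S8 together cover every item (S4 ∪ S8 = {4, 5, 6, 7, 8, 9}); total cost 5 + 3 = 8.
No covering selection has total cost below 8.

8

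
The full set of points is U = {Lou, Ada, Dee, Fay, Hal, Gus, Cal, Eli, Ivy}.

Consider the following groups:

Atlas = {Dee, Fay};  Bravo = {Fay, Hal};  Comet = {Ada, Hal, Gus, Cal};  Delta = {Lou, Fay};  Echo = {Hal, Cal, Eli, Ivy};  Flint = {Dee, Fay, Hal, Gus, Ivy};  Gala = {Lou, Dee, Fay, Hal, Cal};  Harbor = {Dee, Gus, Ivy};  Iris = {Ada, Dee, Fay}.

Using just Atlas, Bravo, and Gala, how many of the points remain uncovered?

Union of Atlas, Bravo, Gala = {Lou, Dee, Fay, Hal, Cal}.
Not covered: Ada, Gus, Eli, Ivy — 4 points.

4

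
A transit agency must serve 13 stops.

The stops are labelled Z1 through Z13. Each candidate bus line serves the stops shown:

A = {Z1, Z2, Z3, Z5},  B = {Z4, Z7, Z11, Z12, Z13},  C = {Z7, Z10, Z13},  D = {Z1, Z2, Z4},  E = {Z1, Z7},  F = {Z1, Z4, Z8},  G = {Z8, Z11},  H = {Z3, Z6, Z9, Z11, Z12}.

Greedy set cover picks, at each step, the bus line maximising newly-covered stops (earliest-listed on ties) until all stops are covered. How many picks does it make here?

5

Greedy: pick B (covers 5 new) → pick A (covers 4 new) → pick H (covers 2 new) → pick C (covers 1 new) → pick F (covers 1 new). Total picks: 5.
(The true minimum cover uses only 4 bus lines, so greedy is not optimal here.)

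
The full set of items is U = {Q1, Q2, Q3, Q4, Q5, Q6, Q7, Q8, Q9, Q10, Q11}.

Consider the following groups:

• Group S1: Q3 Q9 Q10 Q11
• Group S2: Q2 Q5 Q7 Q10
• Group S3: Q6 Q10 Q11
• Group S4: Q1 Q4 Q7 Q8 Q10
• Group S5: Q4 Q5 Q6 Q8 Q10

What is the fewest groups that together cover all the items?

4

S1 and S2 and S4 and S5 together: S1 ∪ S2 ∪ S4 ∪ S5 = {Q1, Q2, Q3, Q4, Q5, Q6, Q7, Q8, Q9, Q10, Q11} — every item is covered.
Only S2 contains Q2, so S2 is forced; the remaining 7 items need at least 3 more groups (each remaining group adds at most 3) — so at least 4 groups are needed, and 4 is optimal.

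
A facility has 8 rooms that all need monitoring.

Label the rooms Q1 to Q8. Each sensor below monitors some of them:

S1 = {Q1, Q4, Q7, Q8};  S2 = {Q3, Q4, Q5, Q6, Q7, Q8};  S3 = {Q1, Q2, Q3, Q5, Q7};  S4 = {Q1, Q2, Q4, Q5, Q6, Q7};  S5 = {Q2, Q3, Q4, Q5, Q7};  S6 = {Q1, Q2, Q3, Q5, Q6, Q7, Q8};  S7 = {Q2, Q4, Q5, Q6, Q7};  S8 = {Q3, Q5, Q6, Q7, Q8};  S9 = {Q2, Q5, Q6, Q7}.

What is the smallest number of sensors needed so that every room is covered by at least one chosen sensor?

2

Take {S5, S6}. Their union is {Q1, Q2, Q3, Q4, Q5, Q6, Q7, Q8}, which is all 8 rooms.
No single sensor has all 8 rooms (the largest, S6, has 7), so 2 is optimal.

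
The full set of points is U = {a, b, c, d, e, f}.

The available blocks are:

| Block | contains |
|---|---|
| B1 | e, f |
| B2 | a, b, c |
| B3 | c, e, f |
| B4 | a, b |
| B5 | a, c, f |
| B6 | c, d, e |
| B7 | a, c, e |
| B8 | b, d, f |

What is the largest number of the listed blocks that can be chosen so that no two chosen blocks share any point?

B7, B8 are pairwise disjoint (B7={a,c,e}; B8={b,d,f}).
Every remaining block overlaps one of these, and no 3 of the listed blocks are pairwise disjoint, so 2 is the maximum.

2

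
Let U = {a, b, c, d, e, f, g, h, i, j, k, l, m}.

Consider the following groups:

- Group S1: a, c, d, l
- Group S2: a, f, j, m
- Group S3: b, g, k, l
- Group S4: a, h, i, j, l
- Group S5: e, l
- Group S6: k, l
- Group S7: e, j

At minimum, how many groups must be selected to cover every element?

5

S1 and S2 and S3 and S4 and S5 together: S1 ∪ S2 ∪ S3 ∪ S4 ∪ S5 = {a, b, c, d, e, f, g, h, i, j, k, l, m} — every element is covered.
No 4 of the 7 groups cover everything (all 35 combinations miss at least one element), so 5 is optimal.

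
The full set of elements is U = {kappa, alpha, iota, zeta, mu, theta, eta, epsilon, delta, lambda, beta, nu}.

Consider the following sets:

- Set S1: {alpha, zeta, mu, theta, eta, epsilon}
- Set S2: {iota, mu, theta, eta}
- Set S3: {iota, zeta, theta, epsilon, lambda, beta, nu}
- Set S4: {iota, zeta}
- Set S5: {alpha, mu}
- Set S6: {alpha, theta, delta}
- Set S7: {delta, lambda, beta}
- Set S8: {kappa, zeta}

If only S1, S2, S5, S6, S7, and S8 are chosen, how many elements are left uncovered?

Union of S1, S2, S5, S6, S7, S8 = {kappa, alpha, iota, zeta, mu, theta, eta, epsilon, delta, lambda, beta}.
Not covered: nu — 1 element.

1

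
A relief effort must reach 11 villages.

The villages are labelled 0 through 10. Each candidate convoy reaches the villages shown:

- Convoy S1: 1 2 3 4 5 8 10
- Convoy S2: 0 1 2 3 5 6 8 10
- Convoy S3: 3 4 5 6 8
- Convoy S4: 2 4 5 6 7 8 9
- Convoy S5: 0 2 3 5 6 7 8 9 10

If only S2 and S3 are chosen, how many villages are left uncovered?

2

Union of S2, S3 = {0, 1, 2, 3, 4, 5, 6, 8, 10}.
Not covered: 7, 9 — 2 villages.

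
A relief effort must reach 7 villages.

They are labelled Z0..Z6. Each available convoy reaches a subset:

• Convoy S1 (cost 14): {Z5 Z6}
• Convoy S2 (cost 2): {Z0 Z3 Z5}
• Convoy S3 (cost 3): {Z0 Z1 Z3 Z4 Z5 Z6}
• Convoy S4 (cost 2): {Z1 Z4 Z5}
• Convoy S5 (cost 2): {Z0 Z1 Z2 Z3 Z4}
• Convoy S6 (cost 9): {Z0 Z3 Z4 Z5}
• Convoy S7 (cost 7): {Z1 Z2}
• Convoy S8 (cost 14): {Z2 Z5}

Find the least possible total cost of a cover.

S3, S5 together cover every village (S3 ∪ S5 = {Z0, Z1, Z2, Z3, Z4, Z5, Z6}); total cost 3 + 2 = 5.
No covering selection has total cost below 5.

5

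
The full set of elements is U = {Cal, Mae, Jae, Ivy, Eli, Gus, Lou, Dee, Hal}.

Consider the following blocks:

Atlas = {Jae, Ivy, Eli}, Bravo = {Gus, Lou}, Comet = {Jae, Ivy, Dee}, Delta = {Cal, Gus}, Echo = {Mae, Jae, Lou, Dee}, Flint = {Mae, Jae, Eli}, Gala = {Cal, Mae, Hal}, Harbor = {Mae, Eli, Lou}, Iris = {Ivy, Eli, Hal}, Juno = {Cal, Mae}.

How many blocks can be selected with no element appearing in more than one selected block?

3

Delta, Echo, Iris are pairwise disjoint (Delta={Cal,Gus}; Echo={Mae,Jae,Lou,Dee}; Iris={Ivy,Eli,Hal}).
Every remaining block overlaps one of these, and no 4 of the listed blocks are pairwise disjoint, so 3 is the maximum.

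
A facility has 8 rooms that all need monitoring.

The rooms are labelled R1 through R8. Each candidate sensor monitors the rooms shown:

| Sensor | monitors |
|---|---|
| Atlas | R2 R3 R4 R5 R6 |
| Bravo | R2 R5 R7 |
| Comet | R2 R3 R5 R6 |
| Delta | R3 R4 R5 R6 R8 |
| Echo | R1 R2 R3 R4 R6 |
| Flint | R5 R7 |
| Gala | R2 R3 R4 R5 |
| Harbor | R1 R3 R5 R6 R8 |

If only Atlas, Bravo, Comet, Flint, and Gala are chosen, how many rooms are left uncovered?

2

Union of Atlas, Bravo, Comet, Flint, Gala = {R2, R3, R4, R5, R6, R7}.
Not covered: R1, R8 — 2 rooms.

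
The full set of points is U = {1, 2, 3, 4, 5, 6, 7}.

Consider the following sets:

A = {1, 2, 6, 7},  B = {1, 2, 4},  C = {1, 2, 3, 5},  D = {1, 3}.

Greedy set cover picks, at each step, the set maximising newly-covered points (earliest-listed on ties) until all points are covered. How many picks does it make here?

3

Greedy: pick A (covers 4 new) → pick C (covers 2 new) → pick B (covers 1 new). Total picks: 3.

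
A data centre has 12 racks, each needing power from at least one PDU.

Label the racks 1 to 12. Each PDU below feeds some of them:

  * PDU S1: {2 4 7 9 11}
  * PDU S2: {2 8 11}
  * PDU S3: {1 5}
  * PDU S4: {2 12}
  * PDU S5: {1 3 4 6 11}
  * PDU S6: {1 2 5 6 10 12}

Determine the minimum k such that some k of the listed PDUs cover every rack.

4

S1 and S2 and S5 and S6 together: S1 ∪ S2 ∪ S5 ∪ S6 = {1, 2, 3, 4, 5, 6, 7, 8, 9, 10, 11, 12} — every rack is covered.
No 3 of the 6 PDUs cover everything (all 20 combinations miss at least one rack), so 4 is optimal.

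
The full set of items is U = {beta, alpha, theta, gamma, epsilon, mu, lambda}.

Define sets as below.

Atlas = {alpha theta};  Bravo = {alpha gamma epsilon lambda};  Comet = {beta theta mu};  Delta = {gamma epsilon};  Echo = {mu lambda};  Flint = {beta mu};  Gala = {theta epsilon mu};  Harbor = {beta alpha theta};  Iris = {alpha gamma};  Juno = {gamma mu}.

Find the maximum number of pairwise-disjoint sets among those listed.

Atlas, Delta, Echo are pairwise disjoint (Atlas={alpha,theta}; Delta={gamma,epsilon}; Echo={mu,lambda}).
Every remaining set overlaps one of these, and no 4 of the listed sets are pairwise disjoint, so 3 is the maximum.

3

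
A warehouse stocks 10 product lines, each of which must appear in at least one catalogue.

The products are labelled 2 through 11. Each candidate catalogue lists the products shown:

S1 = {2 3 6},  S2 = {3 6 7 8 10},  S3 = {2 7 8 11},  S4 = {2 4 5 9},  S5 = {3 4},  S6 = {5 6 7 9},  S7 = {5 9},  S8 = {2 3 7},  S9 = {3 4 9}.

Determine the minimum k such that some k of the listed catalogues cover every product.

3

S2 and S3 and S4 together: S2 ∪ S3 ∪ S4 = {2, 3, 4, 5, 6, 7, 8, 9, 10, 11} — every product is covered.
Only S2 contains 10, so S2 is forced; the remaining 5 products need at least 2 more catalogues (each remaining catalogue adds at most 4) — so at least 3 catalogues are needed, and 3 is optimal.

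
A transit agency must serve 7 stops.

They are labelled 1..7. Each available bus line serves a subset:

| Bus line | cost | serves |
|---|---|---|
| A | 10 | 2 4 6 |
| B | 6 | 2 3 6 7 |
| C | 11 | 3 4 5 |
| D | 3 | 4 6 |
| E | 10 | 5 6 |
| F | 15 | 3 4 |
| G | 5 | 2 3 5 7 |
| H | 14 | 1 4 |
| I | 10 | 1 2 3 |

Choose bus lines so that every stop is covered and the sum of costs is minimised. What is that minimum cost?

D, G, I together cover every stop (D ∪ G ∪ I = {1, 2, 3, 4, 5, 6, 7}); total cost 3 + 5 + 10 = 18.
No covering selection has total cost below 18.

18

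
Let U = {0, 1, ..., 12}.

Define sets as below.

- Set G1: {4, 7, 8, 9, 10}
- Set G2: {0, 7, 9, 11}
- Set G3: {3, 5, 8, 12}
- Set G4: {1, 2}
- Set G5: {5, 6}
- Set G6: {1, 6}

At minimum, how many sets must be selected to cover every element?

G1, G2, G3, G4, and G5 cover everything between them: the union {0, 1, 2, 3, 4, 5, 6, 7, 8, 9, 10, 11, 12} is all of U.
No 4 of the 6 sets cover everything (all 15 combinations miss at least one element), so 5 is optimal.

5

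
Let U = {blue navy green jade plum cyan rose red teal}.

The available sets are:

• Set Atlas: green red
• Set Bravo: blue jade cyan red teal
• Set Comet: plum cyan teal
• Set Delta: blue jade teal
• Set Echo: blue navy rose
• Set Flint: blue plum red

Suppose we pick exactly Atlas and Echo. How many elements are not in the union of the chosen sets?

Union of Atlas, Echo = {blue, navy, green, rose, red}.
Not covered: jade, plum, cyan, teal — 4 elements.

4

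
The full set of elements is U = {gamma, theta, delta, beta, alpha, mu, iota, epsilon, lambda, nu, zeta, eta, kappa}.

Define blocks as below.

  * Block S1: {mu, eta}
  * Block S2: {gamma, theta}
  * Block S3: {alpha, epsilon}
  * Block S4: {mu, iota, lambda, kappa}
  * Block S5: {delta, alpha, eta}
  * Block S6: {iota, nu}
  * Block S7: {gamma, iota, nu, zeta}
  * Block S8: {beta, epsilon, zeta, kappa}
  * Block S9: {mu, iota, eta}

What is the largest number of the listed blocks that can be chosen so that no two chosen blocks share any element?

S1, S2, S3, S6 are pairwise disjoint (S1={mu,eta}; S2={gamma,theta}; S3={alpha,epsilon}; S6={iota,nu}).
Every remaining block overlaps one of these, and no 5 of the listed blocks are pairwise disjoint, so 4 is the maximum.

4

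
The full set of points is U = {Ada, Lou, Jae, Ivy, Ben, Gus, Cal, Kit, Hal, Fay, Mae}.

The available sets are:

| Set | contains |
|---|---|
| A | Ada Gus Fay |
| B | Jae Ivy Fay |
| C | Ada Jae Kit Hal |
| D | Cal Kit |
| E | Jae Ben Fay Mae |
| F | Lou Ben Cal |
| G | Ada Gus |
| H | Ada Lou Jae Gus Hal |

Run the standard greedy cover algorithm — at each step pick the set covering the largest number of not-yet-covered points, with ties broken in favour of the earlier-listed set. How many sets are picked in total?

4

Greedy: pick H (covers 5 new) → pick E (covers 3 new) → pick D (covers 2 new) → pick B (covers 1 new). Total picks: 4.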